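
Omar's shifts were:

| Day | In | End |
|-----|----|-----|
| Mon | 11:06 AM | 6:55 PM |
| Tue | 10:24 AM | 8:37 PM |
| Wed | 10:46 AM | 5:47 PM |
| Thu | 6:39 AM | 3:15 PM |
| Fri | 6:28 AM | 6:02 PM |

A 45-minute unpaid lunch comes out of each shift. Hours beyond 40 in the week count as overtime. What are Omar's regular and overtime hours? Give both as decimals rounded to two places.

Mon: 11:06 AM–6:55 PM = 7 h 49 min; less 45 min break → 7 h 4 min
Tue: 10:24 AM–8:37 PM = 10 h 13 min; less 45 min break → 9 h 28 min
Wed: 10:46 AM–5:47 PM = 7 h 1 min; less 45 min break → 6 h 16 min
Thu: 6:39 AM–3:15 PM = 8 h 36 min; less 45 min break → 7 h 51 min
Fri: 6:28 AM–6:02 PM = 11 h 34 min; less 45 min break → 10 h 49 min
Total worked: 41 h 28 min = 41.47 h.
Threshold 40 h → overtime 1 h 28 min, regular 40 h 0 min.

Regular 40.00 hours, overtime 1.47 hours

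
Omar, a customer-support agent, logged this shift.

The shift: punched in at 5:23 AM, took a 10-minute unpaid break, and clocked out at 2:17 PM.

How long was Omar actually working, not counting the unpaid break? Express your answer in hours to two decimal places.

8.73 hours

The shift: 5:23 AM–2:17 PM = 8 h 54 min; less 10 min break → 8 h 44 min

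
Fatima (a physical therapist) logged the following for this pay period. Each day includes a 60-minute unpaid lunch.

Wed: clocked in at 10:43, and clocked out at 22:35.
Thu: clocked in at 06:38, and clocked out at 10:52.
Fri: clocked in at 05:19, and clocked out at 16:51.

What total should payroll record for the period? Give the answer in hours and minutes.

24 h 38 min

Wed: 10:43–22:35 = 11 h 52 min; less 60 min break → 10 h 52 min
Thu: 06:38–10:52 = 4 h 14 min; less 60 min break → 3 h 14 min
Fri: 05:19–16:51 = 11 h 32 min; less 60 min break → 10 h 32 min
Total: 10 h 52 min + 3 h 14 min + 10 h 32 min = 24 h 38 min.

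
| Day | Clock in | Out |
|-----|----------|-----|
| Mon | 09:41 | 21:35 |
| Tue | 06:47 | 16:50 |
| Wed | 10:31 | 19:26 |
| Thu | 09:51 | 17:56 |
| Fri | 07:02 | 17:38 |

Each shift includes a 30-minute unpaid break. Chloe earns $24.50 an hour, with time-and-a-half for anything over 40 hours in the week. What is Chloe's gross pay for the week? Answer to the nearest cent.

$1239.09

Mon: 09:41–21:35 = 11 h 54 min; less 30 min break → 11 h 24 min
Tue: 06:47–16:50 = 10 h 3 min; less 30 min break → 9 h 33 min
Wed: 10:31–19:26 = 8 h 55 min; less 30 min break → 8 h 25 min
Thu: 09:51–17:56 = 8 h 5 min; less 30 min break → 7 h 35 min
Fri: 07:02–17:38 = 10 h 36 min; less 30 min break → 10 h 6 min
Total worked: 47 h 3 min = 2823 min.
Regular 40 h 0 min = 2400 min at $24.50/h; overtime 7 h 3 min = 423 min at $36.75/h.
Pay = (2400 × $24.50 + 423 × $36.75) ÷ 60 = $1239.09.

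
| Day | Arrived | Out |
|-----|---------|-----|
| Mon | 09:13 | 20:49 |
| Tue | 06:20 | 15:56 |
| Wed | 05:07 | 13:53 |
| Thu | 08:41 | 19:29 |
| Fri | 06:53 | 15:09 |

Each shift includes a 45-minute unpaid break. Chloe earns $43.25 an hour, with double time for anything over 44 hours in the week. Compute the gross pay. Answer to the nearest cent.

$2014.01

Mon: 09:13–20:49 = 11 h 36 min; less 45 min break → 10 h 51 min
Tue: 06:20–15:56 = 9 h 36 min; less 45 min break → 8 h 51 min
Wed: 05:07–13:53 = 8 h 46 min; less 45 min break → 8 h 1 min
Thu: 08:41–19:29 = 10 h 48 min; less 45 min break → 10 h 3 min
Fri: 06:53–15:09 = 8 h 16 min; less 45 min break → 7 h 31 min
Total worked: 45 h 17 min = 2717 min.
Regular 44 h 0 min = 2640 min at $43.25/h; overtime 1 h 17 min = 77 min at $86.50/h.
Pay = (2640 × $43.25 + 77 × $86.50) ÷ 60 = $2014.01.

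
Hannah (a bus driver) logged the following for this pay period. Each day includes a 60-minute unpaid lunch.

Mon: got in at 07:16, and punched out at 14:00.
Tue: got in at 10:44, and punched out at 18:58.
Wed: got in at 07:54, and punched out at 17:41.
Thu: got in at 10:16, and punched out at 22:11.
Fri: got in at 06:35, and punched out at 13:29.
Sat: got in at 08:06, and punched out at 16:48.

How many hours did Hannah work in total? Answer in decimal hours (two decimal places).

46.27 hours

Mon: 07:16–14:00 = 6 h 44 min; less 60 min break → 5 h 44 min
Tue: 10:44–18:58 = 8 h 14 min; less 60 min break → 7 h 14 min
Wed: 07:54–17:41 = 9 h 47 min; less 60 min break → 8 h 47 min
Thu: 10:16–22:11 = 11 h 55 min; less 60 min break → 10 h 55 min
Fri: 06:35–13:29 = 6 h 54 min; less 60 min break → 5 h 54 min
Sat: 08:06–16:48 = 8 h 42 min; less 60 min break → 7 h 42 min
Total: 5 h 44 min + 7 h 14 min + 8 h 47 min + 10 h 55 min + 5 h 54 min + 7 h 42 min = 46 h 16 min.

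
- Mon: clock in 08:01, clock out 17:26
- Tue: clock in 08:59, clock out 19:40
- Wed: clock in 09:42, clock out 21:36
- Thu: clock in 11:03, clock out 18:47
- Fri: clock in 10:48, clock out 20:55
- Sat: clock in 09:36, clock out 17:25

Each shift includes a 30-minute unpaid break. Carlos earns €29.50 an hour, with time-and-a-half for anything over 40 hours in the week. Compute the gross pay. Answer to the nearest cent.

Mon: 08:01–17:26 = 9 h 25 min; less 30 min break → 8 h 55 min
Tue: 08:59–19:40 = 10 h 41 min; less 30 min break → 10 h 11 min
Wed: 09:42–21:36 = 11 h 54 min; less 30 min break → 11 h 24 min
Thu: 11:03–18:47 = 7 h 44 min; less 30 min break → 7 h 14 min
Fri: 10:48–20:55 = 10 h 7 min; less 30 min break → 9 h 37 min
Sat: 09:36–17:25 = 7 h 49 min; less 30 min break → 7 h 19 min
Total worked: 54 h 40 min = 3280 min.
Regular 40 h 0 min = 2400 min at €29.50/h; overtime 14 h 40 min = 880 min at €44.25/h.
Pay = (2400 × €29.50 + 880 × €44.25) ÷ 60 = €1829.00.

€1829.00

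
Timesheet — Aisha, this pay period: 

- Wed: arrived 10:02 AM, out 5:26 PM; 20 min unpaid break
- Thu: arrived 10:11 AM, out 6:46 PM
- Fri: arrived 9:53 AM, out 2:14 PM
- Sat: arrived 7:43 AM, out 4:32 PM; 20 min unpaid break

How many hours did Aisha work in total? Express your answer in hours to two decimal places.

Wed: 10:02 AM–5:26 PM = 7 h 24 min; less 20 min break → 7 h 4 min
Thu: 10:11 AM–6:46 PM = 8 h 35 min
Fri: 9:53 AM–2:14 PM = 4 h 21 min
Sat: 7:43 AM–4:32 PM = 8 h 49 min; less 20 min break → 8 h 29 min
Total: 7 h 4 min + 8 h 35 min + 4 h 21 min + 8 h 29 min = 28 h 29 min.

28.48 hours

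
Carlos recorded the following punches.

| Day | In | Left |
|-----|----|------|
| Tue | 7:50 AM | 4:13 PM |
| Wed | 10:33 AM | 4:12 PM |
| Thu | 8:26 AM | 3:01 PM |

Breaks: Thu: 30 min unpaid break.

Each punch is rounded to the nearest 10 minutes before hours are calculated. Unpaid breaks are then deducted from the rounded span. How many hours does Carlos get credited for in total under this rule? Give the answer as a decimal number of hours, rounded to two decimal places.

Tue: in 7:50 AM→7:50 AM, out 4:13 PM→4:10 PM; 8 h 20 min
Wed: in 10:33 AM→10:30 AM, out 4:12 PM→4:10 PM; 5 h 40 min
Thu: in 8:26 AM→8:30 AM, out 3:01 PM→3:00 PM; 6 h 30 min − 30 min = 6 h 0 min
Total credited: 20 h 0 min.

20.00 hours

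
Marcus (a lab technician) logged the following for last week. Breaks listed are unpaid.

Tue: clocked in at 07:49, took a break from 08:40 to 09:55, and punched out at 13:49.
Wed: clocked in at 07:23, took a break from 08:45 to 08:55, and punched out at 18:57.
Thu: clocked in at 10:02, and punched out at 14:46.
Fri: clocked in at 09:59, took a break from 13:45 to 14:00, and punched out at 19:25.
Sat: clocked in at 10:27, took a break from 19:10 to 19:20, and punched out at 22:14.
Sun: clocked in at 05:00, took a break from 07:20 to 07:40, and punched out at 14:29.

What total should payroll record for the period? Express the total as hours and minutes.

50 h 50 min

Tue: 07:49–13:49 = 6 h 0 min; less 75 min break → 4 h 45 min
Wed: 07:23–18:57 = 11 h 34 min; less 10 min break → 11 h 24 min
Thu: 10:02–14:46 = 4 h 44 min
Fri: 09:59–19:25 = 9 h 26 min; less 15 min break → 9 h 11 min
Sat: 10:27–22:14 = 11 h 47 min; less 10 min break → 11 h 37 min
Sun: 05:00–14:29 = 9 h 29 min; less 20 min break → 9 h 9 min
Total: 4 h 45 min + 11 h 24 min + 4 h 44 min + 9 h 11 min + 11 h 37 min + 9 h 9 min = 50 h 50 min.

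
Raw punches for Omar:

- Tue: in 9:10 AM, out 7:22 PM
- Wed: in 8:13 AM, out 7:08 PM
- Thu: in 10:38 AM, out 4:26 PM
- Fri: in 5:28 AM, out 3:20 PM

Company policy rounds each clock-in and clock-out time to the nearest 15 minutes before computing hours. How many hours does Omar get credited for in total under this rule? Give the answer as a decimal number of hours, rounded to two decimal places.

36.50 hours

Tue: in 9:10 AM→9:15 AM, out 7:22 PM→7:15 PM; 10 h 0 min
Wed: in 8:13 AM→8:15 AM, out 7:08 PM→7:15 PM; 11 h 0 min
Thu: in 10:38 AM→10:45 AM, out 4:26 PM→4:30 PM; 5 h 45 min
Fri: in 5:28 AM→5:30 AM, out 3:20 PM→3:15 PM; 9 h 45 min
Total credited: 36 h 30 min.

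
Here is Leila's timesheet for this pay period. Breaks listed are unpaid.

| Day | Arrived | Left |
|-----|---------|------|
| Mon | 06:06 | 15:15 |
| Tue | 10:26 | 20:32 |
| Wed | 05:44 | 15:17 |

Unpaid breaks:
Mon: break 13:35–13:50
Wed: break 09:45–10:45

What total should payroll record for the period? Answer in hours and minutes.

Mon: 06:06–15:15 = 9 h 9 min; less 15 min break → 8 h 54 min
Tue: 10:26–20:32 = 10 h 6 min
Wed: 05:44–15:17 = 9 h 33 min; less 60 min break → 8 h 33 min
Total: 8 h 54 min + 10 h 6 min + 8 h 33 min = 27 h 33 min.

27 h 33 min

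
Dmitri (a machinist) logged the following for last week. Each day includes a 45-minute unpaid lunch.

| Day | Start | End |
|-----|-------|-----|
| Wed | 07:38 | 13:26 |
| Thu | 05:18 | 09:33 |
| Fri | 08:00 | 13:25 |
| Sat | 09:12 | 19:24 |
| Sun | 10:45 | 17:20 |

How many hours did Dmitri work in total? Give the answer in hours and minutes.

28 h 30 min

Wed: 07:38–13:26 = 5 h 48 min; less 45 min break → 5 h 3 min
Thu: 05:18–09:33 = 4 h 15 min; less 45 min break → 3 h 30 min
Fri: 08:00–13:25 = 5 h 25 min; less 45 min break → 4 h 40 min
Sat: 09:12–19:24 = 10 h 12 min; less 45 min break → 9 h 27 min
Sun: 10:45–17:20 = 6 h 35 min; less 45 min break → 5 h 50 min
Total: 5 h 3 min + 3 h 30 min + 4 h 40 min + 9 h 27 min + 5 h 50 min = 28 h 30 min.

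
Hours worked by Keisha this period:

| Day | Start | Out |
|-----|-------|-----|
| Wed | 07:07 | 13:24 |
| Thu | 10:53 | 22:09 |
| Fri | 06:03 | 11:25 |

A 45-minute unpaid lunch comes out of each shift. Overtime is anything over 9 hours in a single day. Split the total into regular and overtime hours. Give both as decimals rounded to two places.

Regular 19.15 hours, overtime 1.52 hours

Wed: 07:07–13:24 = 6 h 17 min; less 45 min break → 5 h 32 min
Thu: 10:53–22:09 = 11 h 16 min; less 45 min break → 10 h 31 min
Fri: 06:03–11:25 = 5 h 22 min; less 45 min break → 4 h 37 min
Wed reg 5 h 32 min / OT 0 h 0 min; Thu reg 9 h 0 min / OT 1 h 31 min; Fri reg 4 h 37 min / OT 0 h 0 min.
Totals: regular 19 h 9 min, overtime 1 h 31 min.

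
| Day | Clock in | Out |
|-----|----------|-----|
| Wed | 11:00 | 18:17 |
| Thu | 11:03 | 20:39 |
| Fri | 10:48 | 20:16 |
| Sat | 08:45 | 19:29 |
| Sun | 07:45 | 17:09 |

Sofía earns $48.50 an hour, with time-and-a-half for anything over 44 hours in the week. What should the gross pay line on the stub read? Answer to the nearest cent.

Wed: 11:00–18:17 = 7 h 17 min
Thu: 11:03–20:39 = 9 h 36 min
Fri: 10:48–20:16 = 9 h 28 min
Sat: 08:45–19:29 = 10 h 44 min
Sun: 07:45–17:09 = 9 h 24 min
Total worked: 46 h 29 min = 2789 min.
Regular 44 h 0 min = 2640 min at $48.50/h; overtime 2 h 29 min = 149 min at $72.75/h.
Pay = (2640 × $48.50 + 149 × $72.75) ÷ 60 = $2314.66.

$2314.66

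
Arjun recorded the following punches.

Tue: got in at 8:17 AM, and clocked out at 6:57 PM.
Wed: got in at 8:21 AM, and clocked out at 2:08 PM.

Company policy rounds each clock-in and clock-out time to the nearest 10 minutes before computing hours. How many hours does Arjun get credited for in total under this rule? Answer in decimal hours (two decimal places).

16.50 hours

Tue: in 8:17 AM→8:20 AM, out 6:57 PM→7:00 PM; 10 h 40 min
Wed: in 8:21 AM→8:20 AM, out 2:08 PM→2:10 PM; 5 h 50 min
Total credited: 16 h 30 min.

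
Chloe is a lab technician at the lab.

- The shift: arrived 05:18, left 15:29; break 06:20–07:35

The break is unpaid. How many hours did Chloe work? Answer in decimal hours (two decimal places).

8.93 hours

The shift: 05:18–15:29 = 10 h 11 min; less 75 min break → 8 h 56 min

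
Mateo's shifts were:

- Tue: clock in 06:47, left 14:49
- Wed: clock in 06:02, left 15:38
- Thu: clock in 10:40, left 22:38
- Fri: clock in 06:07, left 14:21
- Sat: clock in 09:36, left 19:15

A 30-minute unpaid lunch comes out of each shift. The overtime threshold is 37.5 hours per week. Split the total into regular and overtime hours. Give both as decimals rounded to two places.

Tue: 06:47–14:49 = 8 h 2 min; less 30 min break → 7 h 32 min
Wed: 06:02–15:38 = 9 h 36 min; less 30 min break → 9 h 6 min
Thu: 10:40–22:38 = 11 h 58 min; less 30 min break → 11 h 28 min
Fri: 06:07–14:21 = 8 h 14 min; less 30 min break → 7 h 44 min
Sat: 09:36–19:15 = 9 h 39 min; less 30 min break → 9 h 9 min
Total worked: 44 h 59 min = 44.98 h.
Threshold 37.5 h → overtime 7 h 29 min, regular 37 h 30 min.

Regular 37.50 hours, overtime 7.48 hours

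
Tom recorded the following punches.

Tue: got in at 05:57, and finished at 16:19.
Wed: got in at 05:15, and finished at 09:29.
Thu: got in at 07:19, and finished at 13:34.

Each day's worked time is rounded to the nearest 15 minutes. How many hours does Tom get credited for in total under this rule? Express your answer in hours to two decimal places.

20.75 hours

Tue: 05:57–16:19 = 10 h 22 min → rounds to 10 h 15 min
Wed: 05:15–09:29 = 4 h 14 min → rounds to 4 h 15 min
Thu: 07:19–13:34 = 6 h 15 min → rounds to 6 h 15 min
Total credited: 20 h 45 min.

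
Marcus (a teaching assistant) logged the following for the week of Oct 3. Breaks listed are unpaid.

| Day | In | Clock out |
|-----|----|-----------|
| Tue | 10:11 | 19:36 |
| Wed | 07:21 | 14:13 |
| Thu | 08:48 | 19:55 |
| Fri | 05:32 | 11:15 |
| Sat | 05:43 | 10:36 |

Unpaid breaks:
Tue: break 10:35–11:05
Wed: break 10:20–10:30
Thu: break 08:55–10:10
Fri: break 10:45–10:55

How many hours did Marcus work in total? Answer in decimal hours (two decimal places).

35.92 hours

Tue: 10:11–19:36 = 9 h 25 min; less 30 min break → 8 h 55 min
Wed: 07:21–14:13 = 6 h 52 min; less 10 min break → 6 h 42 min
Thu: 08:48–19:55 = 11 h 7 min; less 75 min break → 9 h 52 min
Fri: 05:32–11:15 = 5 h 43 min; less 10 min break → 5 h 33 min
Sat: 05:43–10:36 = 4 h 53 min
Total: 8 h 55 min + 6 h 42 min + 9 h 52 min + 5 h 33 min + 4 h 53 min = 35 h 55 min.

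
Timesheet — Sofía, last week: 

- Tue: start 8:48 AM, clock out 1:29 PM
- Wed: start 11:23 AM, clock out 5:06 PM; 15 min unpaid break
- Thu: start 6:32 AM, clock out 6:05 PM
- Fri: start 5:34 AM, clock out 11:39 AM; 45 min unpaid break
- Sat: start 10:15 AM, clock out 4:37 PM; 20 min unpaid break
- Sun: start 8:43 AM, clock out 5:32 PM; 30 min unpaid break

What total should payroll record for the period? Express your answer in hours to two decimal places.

41.38 hours

Tue: 8:48 AM–1:29 PM = 4 h 41 min
Wed: 11:23 AM–5:06 PM = 5 h 43 min; less 15 min break → 5 h 28 min
Thu: 6:32 AM–6:05 PM = 11 h 33 min
Fri: 5:34 AM–11:39 AM = 6 h 5 min; less 45 min break → 5 h 20 min
Sat: 10:15 AM–4:37 PM = 6 h 22 min; less 20 min break → 6 h 2 min
Sun: 8:43 AM–5:32 PM = 8 h 49 min; less 30 min break → 8 h 19 min
Total: 4 h 41 min + 5 h 28 min + 11 h 33 min + 5 h 20 min + 6 h 2 min + 8 h 19 min = 41 h 23 min.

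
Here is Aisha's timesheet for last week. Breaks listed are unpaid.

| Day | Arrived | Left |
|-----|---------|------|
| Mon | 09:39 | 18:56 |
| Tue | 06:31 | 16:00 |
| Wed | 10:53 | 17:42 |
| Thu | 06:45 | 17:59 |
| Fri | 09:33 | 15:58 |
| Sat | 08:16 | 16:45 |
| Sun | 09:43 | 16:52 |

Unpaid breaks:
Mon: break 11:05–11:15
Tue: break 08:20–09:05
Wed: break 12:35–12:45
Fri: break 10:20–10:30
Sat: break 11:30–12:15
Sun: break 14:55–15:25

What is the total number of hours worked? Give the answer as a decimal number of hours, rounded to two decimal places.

56.37 hours

Mon: 09:39–18:56 = 9 h 17 min; less 10 min break → 9 h 7 min
Tue: 06:31–16:00 = 9 h 29 min; less 45 min break → 8 h 44 min
Wed: 10:53–17:42 = 6 h 49 min; less 10 min break → 6 h 39 min
Thu: 06:45–17:59 = 11 h 14 min
Fri: 09:33–15:58 = 6 h 25 min; less 10 min break → 6 h 15 min
Sat: 08:16–16:45 = 8 h 29 min; less 45 min break → 7 h 44 min
Sun: 09:43–16:52 = 7 h 9 min; less 30 min break → 6 h 39 min
Total: 9 h 7 min + 8 h 44 min + 6 h 39 min + 11 h 14 min + 6 h 15 min + 7 h 44 min + 6 h 39 min = 56 h 22 min.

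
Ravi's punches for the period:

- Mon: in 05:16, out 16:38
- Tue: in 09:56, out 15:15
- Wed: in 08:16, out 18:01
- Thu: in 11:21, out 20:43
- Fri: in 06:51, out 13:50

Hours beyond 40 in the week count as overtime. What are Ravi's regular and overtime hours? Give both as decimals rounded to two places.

Regular 40.00 hours, overtime 2.78 hours

Mon: 05:16–16:38 = 11 h 22 min
Tue: 09:56–15:15 = 5 h 19 min
Wed: 08:16–18:01 = 9 h 45 min
Thu: 11:21–20:43 = 9 h 22 min
Fri: 06:51–13:50 = 6 h 59 min
Total worked: 42 h 47 min = 42.78 h.
Threshold 40 h → overtime 2 h 47 min, regular 40 h 0 min.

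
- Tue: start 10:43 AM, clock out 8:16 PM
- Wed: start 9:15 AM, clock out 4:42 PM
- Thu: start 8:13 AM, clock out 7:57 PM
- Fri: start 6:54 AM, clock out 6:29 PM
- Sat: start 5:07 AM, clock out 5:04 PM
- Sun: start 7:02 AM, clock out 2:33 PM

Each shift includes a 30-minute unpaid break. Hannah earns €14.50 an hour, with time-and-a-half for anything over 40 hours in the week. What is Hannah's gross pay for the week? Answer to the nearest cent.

€945.04

Tue: 10:43 AM–8:16 PM = 9 h 33 min; less 30 min break → 9 h 3 min
Wed: 9:15 AM–4:42 PM = 7 h 27 min; less 30 min break → 6 h 57 min
Thu: 8:13 AM–7:57 PM = 11 h 44 min; less 30 min break → 11 h 14 min
Fri: 6:54 AM–6:29 PM = 11 h 35 min; less 30 min break → 11 h 5 min
Sat: 5:07 AM–5:04 PM = 11 h 57 min; less 30 min break → 11 h 27 min
Sun: 7:02 AM–2:33 PM = 7 h 31 min; less 30 min break → 7 h 1 min
Total worked: 56 h 47 min = 3407 min.
Regular 40 h 0 min = 2400 min at €14.50/h; overtime 16 h 47 min = 1007 min at €21.75/h.
Pay = (2400 × €14.50 + 1007 × €21.75) ÷ 60 = €945.04.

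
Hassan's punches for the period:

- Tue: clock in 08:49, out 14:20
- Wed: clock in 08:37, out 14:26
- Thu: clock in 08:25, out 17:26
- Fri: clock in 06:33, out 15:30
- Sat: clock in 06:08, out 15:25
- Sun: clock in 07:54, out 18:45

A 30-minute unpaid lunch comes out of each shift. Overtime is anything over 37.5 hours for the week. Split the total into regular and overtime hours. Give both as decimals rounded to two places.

Regular 37.50 hours, overtime 8.93 hours

Tue: 08:49–14:20 = 5 h 31 min; less 30 min break → 5 h 1 min
Wed: 08:37–14:26 = 5 h 49 min; less 30 min break → 5 h 19 min
Thu: 08:25–17:26 = 9 h 1 min; less 30 min break → 8 h 31 min
Fri: 06:33–15:30 = 8 h 57 min; less 30 min break → 8 h 27 min
Sat: 06:08–15:25 = 9 h 17 min; less 30 min break → 8 h 47 min
Sun: 07:54–18:45 = 10 h 51 min; less 30 min break → 10 h 21 min
Total worked: 46 h 26 min = 46.43 h.
Threshold 37.5 h → overtime 8 h 56 min, regular 37 h 30 min.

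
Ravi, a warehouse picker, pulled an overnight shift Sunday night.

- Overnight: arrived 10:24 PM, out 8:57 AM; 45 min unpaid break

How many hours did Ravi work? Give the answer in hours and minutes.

9 h 48 min

Overnight: 10:24 PM → midnight = 1 h 36 min; midnight → 8:57 AM = 8 h 57 min; span 10 h 33 min; less 45 min break → 9 h 48 min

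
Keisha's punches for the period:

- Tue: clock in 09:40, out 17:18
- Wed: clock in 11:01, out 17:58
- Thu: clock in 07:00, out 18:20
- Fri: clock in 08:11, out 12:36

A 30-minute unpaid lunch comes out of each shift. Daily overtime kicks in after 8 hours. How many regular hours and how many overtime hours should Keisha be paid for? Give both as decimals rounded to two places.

Regular 25.50 hours, overtime 2.83 hours

Tue: 09:40–17:18 = 7 h 38 min; less 30 min break → 7 h 8 min
Wed: 11:01–17:58 = 6 h 57 min; less 30 min break → 6 h 27 min
Thu: 07:00–18:20 = 11 h 20 min; less 30 min break → 10 h 50 min
Fri: 08:11–12:36 = 4 h 25 min; less 30 min break → 3 h 55 min
Tue reg 7 h 8 min / OT 0 h 0 min; Wed reg 6 h 27 min / OT 0 h 0 min; Thu reg 8 h 0 min / OT 2 h 50 min; Fri reg 3 h 55 min / OT 0 h 0 min.
Totals: regular 25 h 30 min, overtime 2 h 50 min.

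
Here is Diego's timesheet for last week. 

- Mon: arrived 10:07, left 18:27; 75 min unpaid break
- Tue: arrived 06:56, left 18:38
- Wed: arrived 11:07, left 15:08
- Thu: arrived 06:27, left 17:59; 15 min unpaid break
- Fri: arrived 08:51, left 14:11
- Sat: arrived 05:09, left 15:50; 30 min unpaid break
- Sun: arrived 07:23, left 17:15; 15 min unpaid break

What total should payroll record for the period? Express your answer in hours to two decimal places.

Mon: 10:07–18:27 = 8 h 20 min; less 75 min break → 7 h 5 min
Tue: 06:56–18:38 = 11 h 42 min
Wed: 11:07–15:08 = 4 h 1 min
Thu: 06:27–17:59 = 11 h 32 min; less 15 min break → 11 h 17 min
Fri: 08:51–14:11 = 5 h 20 min
Sat: 05:09–15:50 = 10 h 41 min; less 30 min break → 10 h 11 min
Sun: 07:23–17:15 = 9 h 52 min; less 15 min break → 9 h 37 min
Total: 7 h 5 min + 11 h 42 min + 4 h 1 min + 11 h 17 min + 5 h 20 min + 10 h 11 min + 9 h 37 min = 59 h 13 min.

59.22 hours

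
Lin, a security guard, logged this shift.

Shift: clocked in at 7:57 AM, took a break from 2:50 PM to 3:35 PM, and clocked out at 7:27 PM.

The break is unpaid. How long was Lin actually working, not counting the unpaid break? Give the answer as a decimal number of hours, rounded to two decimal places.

10.75 hours

Shift: 7:57 AM–7:27 PM = 11 h 30 min; less 45 min break → 10 h 45 min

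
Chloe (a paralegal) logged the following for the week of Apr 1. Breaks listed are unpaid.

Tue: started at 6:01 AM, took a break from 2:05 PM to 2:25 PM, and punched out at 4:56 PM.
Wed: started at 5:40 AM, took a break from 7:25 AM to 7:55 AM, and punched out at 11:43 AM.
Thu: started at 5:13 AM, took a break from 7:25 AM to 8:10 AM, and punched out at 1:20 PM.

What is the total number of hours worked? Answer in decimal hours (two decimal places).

23.50 hours

Tue: 6:01 AM–4:56 PM = 10 h 55 min; less 20 min break → 10 h 35 min
Wed: 5:40 AM–11:43 AM = 6 h 3 min; less 30 min break → 5 h 33 min
Thu: 5:13 AM–1:20 PM = 8 h 7 min; less 45 min break → 7 h 22 min
Total: 10 h 35 min + 5 h 33 min + 7 h 22 min = 23 h 30 min.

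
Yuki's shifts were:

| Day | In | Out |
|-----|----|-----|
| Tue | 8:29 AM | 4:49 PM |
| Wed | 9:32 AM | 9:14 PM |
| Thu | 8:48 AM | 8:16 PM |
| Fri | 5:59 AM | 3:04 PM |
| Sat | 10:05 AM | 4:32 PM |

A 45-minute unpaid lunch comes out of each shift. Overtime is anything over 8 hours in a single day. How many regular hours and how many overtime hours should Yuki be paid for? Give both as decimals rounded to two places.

Regular 37.28 hours, overtime 6.00 hours

Tue: 8:29 AM–4:49 PM = 8 h 20 min; less 45 min break → 7 h 35 min
Wed: 9:32 AM–9:14 PM = 11 h 42 min; less 45 min break → 10 h 57 min
Thu: 8:48 AM–8:16 PM = 11 h 28 min; less 45 min break → 10 h 43 min
Fri: 5:59 AM–3:04 PM = 9 h 5 min; less 45 min break → 8 h 20 min
Sat: 10:05 AM–4:32 PM = 6 h 27 min; less 45 min break → 5 h 42 min
Tue reg 7 h 35 min / OT 0 h 0 min; Wed reg 8 h 0 min / OT 2 h 57 min; Thu reg 8 h 0 min / OT 2 h 43 min; Fri reg 8 h 0 min / OT 0 h 20 min; Sat reg 5 h 42 min / OT 0 h 0 min.
Totals: regular 37 h 17 min, overtime 6 h 0 min.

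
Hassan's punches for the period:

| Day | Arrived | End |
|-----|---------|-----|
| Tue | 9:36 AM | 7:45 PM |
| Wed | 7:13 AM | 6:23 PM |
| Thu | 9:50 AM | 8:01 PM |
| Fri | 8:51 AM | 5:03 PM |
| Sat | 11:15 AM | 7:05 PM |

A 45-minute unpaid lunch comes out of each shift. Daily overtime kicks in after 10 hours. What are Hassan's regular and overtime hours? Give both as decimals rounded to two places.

Tue: 9:36 AM–7:45 PM = 10 h 9 min; less 45 min break → 9 h 24 min
Wed: 7:13 AM–6:23 PM = 11 h 10 min; less 45 min break → 10 h 25 min
Thu: 9:50 AM–8:01 PM = 10 h 11 min; less 45 min break → 9 h 26 min
Fri: 8:51 AM–5:03 PM = 8 h 12 min; less 45 min break → 7 h 27 min
Sat: 11:15 AM–7:05 PM = 7 h 50 min; less 45 min break → 7 h 5 min
Tue reg 9 h 24 min / OT 0 h 0 min; Wed reg 10 h 0 min / OT 0 h 25 min; Thu reg 9 h 26 min / OT 0 h 0 min; Fri reg 7 h 27 min / OT 0 h 0 min; Sat reg 7 h 5 min / OT 0 h 0 min.
Totals: regular 43 h 22 min, overtime 0 h 25 min.

Regular 43.37 hours, overtime 0.42 hours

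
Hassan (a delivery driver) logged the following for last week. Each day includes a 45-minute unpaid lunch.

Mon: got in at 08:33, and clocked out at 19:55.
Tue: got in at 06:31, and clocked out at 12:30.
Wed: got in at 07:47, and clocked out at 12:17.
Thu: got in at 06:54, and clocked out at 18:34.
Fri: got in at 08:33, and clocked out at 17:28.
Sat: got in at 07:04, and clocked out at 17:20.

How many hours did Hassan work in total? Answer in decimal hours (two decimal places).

Mon: 08:33–19:55 = 11 h 22 min; less 45 min break → 10 h 37 min
Tue: 06:31–12:30 = 5 h 59 min; less 45 min break → 5 h 14 min
Wed: 07:47–12:17 = 4 h 30 min; less 45 min break → 3 h 45 min
Thu: 06:54–18:34 = 11 h 40 min; less 45 min break → 10 h 55 min
Fri: 08:33–17:28 = 8 h 55 min; less 45 min break → 8 h 10 min
Sat: 07:04–17:20 = 10 h 16 min; less 45 min break → 9 h 31 min
Total: 10 h 37 min + 5 h 14 min + 3 h 45 min + 10 h 55 min + 8 h 10 min + 9 h 31 min = 48 h 12 min.

48.20 hours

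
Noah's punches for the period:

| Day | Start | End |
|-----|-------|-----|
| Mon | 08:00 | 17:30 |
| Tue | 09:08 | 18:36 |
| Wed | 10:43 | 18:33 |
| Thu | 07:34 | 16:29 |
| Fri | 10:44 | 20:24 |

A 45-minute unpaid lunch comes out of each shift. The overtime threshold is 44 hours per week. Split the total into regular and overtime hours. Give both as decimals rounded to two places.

Mon: 08:00–17:30 = 9 h 30 min; less 45 min break → 8 h 45 min
Tue: 09:08–18:36 = 9 h 28 min; less 45 min break → 8 h 43 min
Wed: 10:43–18:33 = 7 h 50 min; less 45 min break → 7 h 5 min
Thu: 07:34–16:29 = 8 h 55 min; less 45 min break → 8 h 10 min
Fri: 10:44–20:24 = 9 h 40 min; less 45 min break → 8 h 55 min
Total worked: 41 h 38 min = 41.63 h.
Threshold 44 h → overtime 0 h 0 min, regular 41 h 38 min.

Regular 41.63 hours, overtime 0.00 hours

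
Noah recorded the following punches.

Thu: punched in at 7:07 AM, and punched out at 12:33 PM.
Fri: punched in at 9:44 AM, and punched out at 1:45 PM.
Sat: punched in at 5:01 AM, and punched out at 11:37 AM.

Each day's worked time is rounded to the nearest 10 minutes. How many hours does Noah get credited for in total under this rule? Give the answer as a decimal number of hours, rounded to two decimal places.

16.17 hours

Thu: 7:07 AM–12:33 PM = 5 h 26 min → rounds to 5 h 30 min
Fri: 9:44 AM–1:45 PM = 4 h 1 min → rounds to 4 h 0 min
Sat: 5:01 AM–11:37 AM = 6 h 36 min → rounds to 6 h 40 min
Total credited: 16 h 10 min.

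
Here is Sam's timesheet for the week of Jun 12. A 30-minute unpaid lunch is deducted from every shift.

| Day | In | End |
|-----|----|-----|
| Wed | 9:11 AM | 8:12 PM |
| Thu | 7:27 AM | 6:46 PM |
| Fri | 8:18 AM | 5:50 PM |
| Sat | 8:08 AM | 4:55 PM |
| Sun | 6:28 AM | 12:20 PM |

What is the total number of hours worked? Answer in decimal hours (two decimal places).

Wed: 9:11 AM–8:12 PM = 11 h 1 min; less 30 min break → 10 h 31 min
Thu: 7:27 AM–6:46 PM = 11 h 19 min; less 30 min break → 10 h 49 min
Fri: 8:18 AM–5:50 PM = 9 h 32 min; less 30 min break → 9 h 2 min
Sat: 8:08 AM–4:55 PM = 8 h 47 min; less 30 min break → 8 h 17 min
Sun: 6:28 AM–12:20 PM = 5 h 52 min; less 30 min break → 5 h 22 min
Total: 10 h 31 min + 10 h 49 min + 9 h 2 min + 8 h 17 min + 5 h 22 min = 44 h 1 min.

44.02 hours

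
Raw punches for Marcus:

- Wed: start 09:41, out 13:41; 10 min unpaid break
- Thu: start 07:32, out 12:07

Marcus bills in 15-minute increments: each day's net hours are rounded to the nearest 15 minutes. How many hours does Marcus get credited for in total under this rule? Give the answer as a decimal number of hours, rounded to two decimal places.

8.25 hours

Wed: 09:41–13:41 = 4 h 0 min − 10 min = 3 h 50 min → rounds to 3 h 45 min
Thu: 07:32–12:07 = 4 h 35 min → rounds to 4 h 30 min
Total credited: 8 h 15 min.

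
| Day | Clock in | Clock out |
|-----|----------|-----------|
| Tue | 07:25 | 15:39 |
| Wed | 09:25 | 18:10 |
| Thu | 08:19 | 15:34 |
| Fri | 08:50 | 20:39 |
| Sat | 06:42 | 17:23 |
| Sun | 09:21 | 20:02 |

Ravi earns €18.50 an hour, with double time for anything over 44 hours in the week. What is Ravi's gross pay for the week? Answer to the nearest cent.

Tue: 07:25–15:39 = 8 h 14 min
Wed: 09:25–18:10 = 8 h 45 min
Thu: 08:19–15:34 = 7 h 15 min
Fri: 08:50–20:39 = 11 h 49 min
Sat: 06:42–17:23 = 10 h 41 min
Sun: 09:21–20:02 = 10 h 41 min
Total worked: 57 h 25 min = 3445 min.
Regular 44 h 0 min = 2640 min at €18.50/h; overtime 13 h 25 min = 805 min at €37.00/h.
Pay = (2640 × €18.50 + 805 × €37.00) ÷ 60 = €1310.42.

€1310.42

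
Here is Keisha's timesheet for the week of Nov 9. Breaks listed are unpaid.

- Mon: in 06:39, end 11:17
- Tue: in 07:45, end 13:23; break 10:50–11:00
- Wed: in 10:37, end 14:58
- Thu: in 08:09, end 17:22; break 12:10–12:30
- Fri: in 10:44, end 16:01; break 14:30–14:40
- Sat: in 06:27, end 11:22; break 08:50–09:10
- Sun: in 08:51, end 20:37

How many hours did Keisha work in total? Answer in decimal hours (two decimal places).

44.80 hours

Mon: 06:39–11:17 = 4 h 38 min
Tue: 07:45–13:23 = 5 h 38 min; less 10 min break → 5 h 28 min
Wed: 10:37–14:58 = 4 h 21 min
Thu: 08:09–17:22 = 9 h 13 min; less 20 min break → 8 h 53 min
Fri: 10:44–16:01 = 5 h 17 min; less 10 min break → 5 h 7 min
Sat: 06:27–11:22 = 4 h 55 min; less 20 min break → 4 h 35 min
Sun: 08:51–20:37 = 11 h 46 min
Total: 4 h 38 min + 5 h 28 min + 4 h 21 min + 8 h 53 min + 5 h 7 min + 4 h 35 min + 11 h 46 min = 44 h 48 min.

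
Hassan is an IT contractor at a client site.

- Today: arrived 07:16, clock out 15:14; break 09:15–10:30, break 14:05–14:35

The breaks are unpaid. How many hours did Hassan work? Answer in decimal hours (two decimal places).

Today: 07:16–15:14 = 7 h 58 min; less 105 min break → 6 h 13 min

6.22 hours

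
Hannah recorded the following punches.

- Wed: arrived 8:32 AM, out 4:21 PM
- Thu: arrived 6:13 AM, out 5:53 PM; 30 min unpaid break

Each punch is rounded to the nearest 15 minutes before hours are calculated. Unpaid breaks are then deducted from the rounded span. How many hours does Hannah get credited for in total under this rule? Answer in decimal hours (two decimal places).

Wed: in 8:32 AM→8:30 AM, out 4:21 PM→4:15 PM; 7 h 45 min
Thu: in 6:13 AM→6:15 AM, out 5:53 PM→6:00 PM; 11 h 45 min − 30 min = 11 h 15 min
Total credited: 19 h 0 min.

19.00 hours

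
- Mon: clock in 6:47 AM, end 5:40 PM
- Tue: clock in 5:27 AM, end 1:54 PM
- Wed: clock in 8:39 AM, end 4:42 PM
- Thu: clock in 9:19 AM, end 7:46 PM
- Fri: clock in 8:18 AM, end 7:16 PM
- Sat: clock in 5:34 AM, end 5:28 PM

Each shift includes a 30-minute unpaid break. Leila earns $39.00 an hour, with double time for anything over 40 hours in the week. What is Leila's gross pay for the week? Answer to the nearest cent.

$2940.60

Mon: 6:47 AM–5:40 PM = 10 h 53 min; less 30 min break → 10 h 23 min
Tue: 5:27 AM–1:54 PM = 8 h 27 min; less 30 min break → 7 h 57 min
Wed: 8:39 AM–4:42 PM = 8 h 3 min; less 30 min break → 7 h 33 min
Thu: 9:19 AM–7:46 PM = 10 h 27 min; less 30 min break → 9 h 57 min
Fri: 8:18 AM–7:16 PM = 10 h 58 min; less 30 min break → 10 h 28 min
Sat: 5:34 AM–5:28 PM = 11 h 54 min; less 30 min break → 11 h 24 min
Total worked: 57 h 42 min = 3462 min.
Regular 40 h 0 min = 2400 min at $39.00/h; overtime 17 h 42 min = 1062 min at $78.00/h.
Pay = (2400 × $39.00 + 1062 × $78.00) ÷ 60 = $2940.60.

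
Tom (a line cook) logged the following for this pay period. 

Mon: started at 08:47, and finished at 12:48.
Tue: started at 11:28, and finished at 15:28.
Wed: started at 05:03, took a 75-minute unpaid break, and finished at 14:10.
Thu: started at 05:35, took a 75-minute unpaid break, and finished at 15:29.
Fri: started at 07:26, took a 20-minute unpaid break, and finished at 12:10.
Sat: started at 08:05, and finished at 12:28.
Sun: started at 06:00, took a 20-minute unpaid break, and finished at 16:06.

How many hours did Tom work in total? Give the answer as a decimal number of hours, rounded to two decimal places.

Mon: 08:47–12:48 = 4 h 1 min
Tue: 11:28–15:28 = 4 h 0 min
Wed: 05:03–14:10 = 9 h 7 min; less 75 min break → 7 h 52 min
Thu: 05:35–15:29 = 9 h 54 min; less 75 min break → 8 h 39 min
Fri: 07:26–12:10 = 4 h 44 min; less 20 min break → 4 h 24 min
Sat: 08:05–12:28 = 4 h 23 min
Sun: 06:00–16:06 = 10 h 6 min; less 20 min break → 9 h 46 min
Total: 4 h 1 min + 4 h 0 min + 7 h 52 min + 8 h 39 min + 4 h 24 min + 4 h 23 min + 9 h 46 min = 43 h 5 min.

43.08 hours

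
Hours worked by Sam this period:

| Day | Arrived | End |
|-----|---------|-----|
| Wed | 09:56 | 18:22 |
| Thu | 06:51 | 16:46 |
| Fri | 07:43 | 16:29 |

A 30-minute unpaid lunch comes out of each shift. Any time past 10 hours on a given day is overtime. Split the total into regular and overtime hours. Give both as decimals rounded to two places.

Regular 25.62 hours, overtime 0.00 hours

Wed: 09:56–18:22 = 8 h 26 min; less 30 min break → 7 h 56 min
Thu: 06:51–16:46 = 9 h 55 min; less 30 min break → 9 h 25 min
Fri: 07:43–16:29 = 8 h 46 min; less 30 min break → 8 h 16 min
Wed reg 7 h 56 min / OT 0 h 0 min; Thu reg 9 h 25 min / OT 0 h 0 min; Fri reg 8 h 16 min / OT 0 h 0 min.
Totals: regular 25 h 37 min, overtime 0 h 0 min.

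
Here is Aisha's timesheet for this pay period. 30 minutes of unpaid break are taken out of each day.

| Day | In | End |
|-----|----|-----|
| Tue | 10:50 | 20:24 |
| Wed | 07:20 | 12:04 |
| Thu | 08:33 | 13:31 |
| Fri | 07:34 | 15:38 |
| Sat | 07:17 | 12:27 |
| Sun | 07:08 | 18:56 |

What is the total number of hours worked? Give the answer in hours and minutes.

41 h 18 min

Tue: 10:50–20:24 = 9 h 34 min; less 30 min break → 9 h 4 min
Wed: 07:20–12:04 = 4 h 44 min; less 30 min break → 4 h 14 min
Thu: 08:33–13:31 = 4 h 58 min; less 30 min break → 4 h 28 min
Fri: 07:34–15:38 = 8 h 4 min; less 30 min break → 7 h 34 min
Sat: 07:17–12:27 = 5 h 10 min; less 30 min break → 4 h 40 min
Sun: 07:08–18:56 = 11 h 48 min; less 30 min break → 11 h 18 min
Total: 9 h 4 min + 4 h 14 min + 4 h 28 min + 7 h 34 min + 4 h 40 min + 11 h 18 min = 41 h 18 min.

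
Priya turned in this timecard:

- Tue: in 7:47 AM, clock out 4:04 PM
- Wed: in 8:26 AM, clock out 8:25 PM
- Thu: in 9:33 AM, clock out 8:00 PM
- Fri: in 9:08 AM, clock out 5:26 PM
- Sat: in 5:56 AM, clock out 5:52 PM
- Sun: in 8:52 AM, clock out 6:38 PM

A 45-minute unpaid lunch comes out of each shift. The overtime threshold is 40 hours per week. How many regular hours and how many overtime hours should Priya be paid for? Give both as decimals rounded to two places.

Tue: 7:47 AM–4:04 PM = 8 h 17 min; less 45 min break → 7 h 32 min
Wed: 8:26 AM–8:25 PM = 11 h 59 min; less 45 min break → 11 h 14 min
Thu: 9:33 AM–8:00 PM = 10 h 27 min; less 45 min break → 9 h 42 min
Fri: 9:08 AM–5:26 PM = 8 h 18 min; less 45 min break → 7 h 33 min
Sat: 5:56 AM–5:52 PM = 11 h 56 min; less 45 min break → 11 h 11 min
Sun: 8:52 AM–6:38 PM = 9 h 46 min; less 45 min break → 9 h 1 min
Total worked: 56 h 13 min = 56.22 h.
Threshold 40 h → overtime 16 h 13 min, regular 40 h 0 min.

Regular 40.00 hours, overtime 16.22 hours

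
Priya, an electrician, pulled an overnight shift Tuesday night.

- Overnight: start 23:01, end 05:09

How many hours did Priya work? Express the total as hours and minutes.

6 h 8 min

Overnight: 23:01 → midnight = 0 h 59 min; midnight → 05:09 = 5 h 9 min; span 6 h 8 min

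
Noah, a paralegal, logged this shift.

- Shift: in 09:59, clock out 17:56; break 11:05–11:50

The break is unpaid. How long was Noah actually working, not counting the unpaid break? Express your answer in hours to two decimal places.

7.20 hours

Shift: 09:59–17:56 = 7 h 57 min; less 45 min break → 7 h 12 min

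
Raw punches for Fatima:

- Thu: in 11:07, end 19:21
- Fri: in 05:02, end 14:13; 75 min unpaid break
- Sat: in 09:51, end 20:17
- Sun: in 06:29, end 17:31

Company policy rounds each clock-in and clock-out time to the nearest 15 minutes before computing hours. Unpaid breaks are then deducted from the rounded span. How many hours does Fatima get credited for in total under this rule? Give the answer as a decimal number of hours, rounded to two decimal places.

Thu: in 11:07→11:00, out 19:21→19:15; 8 h 15 min
Fri: in 05:02→05:00, out 14:13→14:15; 9 h 15 min − 75 min = 8 h 0 min
Sat: in 09:51→09:45, out 20:17→20:15; 10 h 30 min
Sun: in 06:29→06:30, out 17:31→17:30; 11 h 0 min
Total credited: 37 h 45 min.

37.75 hours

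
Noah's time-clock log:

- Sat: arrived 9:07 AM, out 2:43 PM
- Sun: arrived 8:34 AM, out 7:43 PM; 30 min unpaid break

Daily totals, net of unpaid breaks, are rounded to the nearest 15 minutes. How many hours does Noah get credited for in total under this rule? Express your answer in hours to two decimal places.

Sat: 9:07 AM–2:43 PM = 5 h 36 min → rounds to 5 h 30 min
Sun: 8:34 AM–7:43 PM = 11 h 9 min − 30 min = 10 h 39 min → rounds to 10 h 45 min
Total credited: 16 h 15 min.

16.25 hours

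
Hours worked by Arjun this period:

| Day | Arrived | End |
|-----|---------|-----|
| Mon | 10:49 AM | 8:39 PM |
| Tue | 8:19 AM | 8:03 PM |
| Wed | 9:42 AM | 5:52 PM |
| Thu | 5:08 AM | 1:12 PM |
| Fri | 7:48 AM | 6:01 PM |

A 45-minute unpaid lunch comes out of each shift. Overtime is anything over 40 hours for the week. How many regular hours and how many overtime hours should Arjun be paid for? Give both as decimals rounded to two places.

Regular 40.00 hours, overtime 4.27 hours

Mon: 10:49 AM–8:39 PM = 9 h 50 min; less 45 min break → 9 h 5 min
Tue: 8:19 AM–8:03 PM = 11 h 44 min; less 45 min break → 10 h 59 min
Wed: 9:42 AM–5:52 PM = 8 h 10 min; less 45 min break → 7 h 25 min
Thu: 5:08 AM–1:12 PM = 8 h 4 min; less 45 min break → 7 h 19 min
Fri: 7:48 AM–6:01 PM = 10 h 13 min; less 45 min break → 9 h 28 min
Total worked: 44 h 16 min = 44.27 h.
Threshold 40 h → overtime 4 h 16 min, regular 40 h 0 min.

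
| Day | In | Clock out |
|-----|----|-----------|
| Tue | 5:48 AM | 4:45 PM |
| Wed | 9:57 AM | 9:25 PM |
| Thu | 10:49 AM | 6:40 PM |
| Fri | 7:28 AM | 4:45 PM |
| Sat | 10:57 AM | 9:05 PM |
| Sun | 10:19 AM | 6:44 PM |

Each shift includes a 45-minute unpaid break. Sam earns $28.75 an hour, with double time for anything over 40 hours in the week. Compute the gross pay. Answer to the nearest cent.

Tue: 5:48 AM–4:45 PM = 10 h 57 min; less 45 min break → 10 h 12 min
Wed: 9:57 AM–9:25 PM = 11 h 28 min; less 45 min break → 10 h 43 min
Thu: 10:49 AM–6:40 PM = 7 h 51 min; less 45 min break → 7 h 6 min
Fri: 7:28 AM–4:45 PM = 9 h 17 min; less 45 min break → 8 h 32 min
Sat: 10:57 AM–9:05 PM = 10 h 8 min; less 45 min break → 9 h 23 min
Sun: 10:19 AM–6:44 PM = 8 h 25 min; less 45 min break → 7 h 40 min
Total worked: 53 h 36 min = 3216 min.
Regular 40 h 0 min = 2400 min at $28.75/h; overtime 13 h 36 min = 816 min at $57.50/h.
Pay = (2400 × $28.75 + 816 × $57.50) ÷ 60 = $1932.00.

$1932.00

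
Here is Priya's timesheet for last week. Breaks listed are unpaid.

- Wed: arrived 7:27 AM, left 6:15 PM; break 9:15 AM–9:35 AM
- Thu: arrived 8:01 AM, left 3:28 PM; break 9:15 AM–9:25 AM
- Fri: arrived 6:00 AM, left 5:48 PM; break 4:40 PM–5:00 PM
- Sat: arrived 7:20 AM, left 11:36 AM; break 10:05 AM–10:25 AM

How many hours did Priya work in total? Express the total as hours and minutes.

Wed: 7:27 AM–6:15 PM = 10 h 48 min; less 20 min break → 10 h 28 min
Thu: 8:01 AM–3:28 PM = 7 h 27 min; less 10 min break → 7 h 17 min
Fri: 6:00 AM–5:48 PM = 11 h 48 min; less 20 min break → 11 h 28 min
Sat: 7:20 AM–11:36 AM = 4 h 16 min; less 20 min break → 3 h 56 min
Total: 10 h 28 min + 7 h 17 min + 11 h 28 min + 3 h 56 min = 33 h 9 min.

33 h 9 min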